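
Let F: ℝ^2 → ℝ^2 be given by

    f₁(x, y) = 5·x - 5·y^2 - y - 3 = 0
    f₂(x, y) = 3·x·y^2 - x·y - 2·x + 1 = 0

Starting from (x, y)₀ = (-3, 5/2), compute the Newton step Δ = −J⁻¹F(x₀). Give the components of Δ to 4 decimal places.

At (-3, 5/2): F = (-51.7500, -41.7500).
Jacobian J = [[5, -10·y - 1], [3·y^2 - y - 2, 6·x·y - x]].
At the point, J = [[5.0000, -26.0000], [14.2500, -42.0000]] (det J = 160.5000).
Solving J·Δ = −F gives Δ = (-6.7788, -3.2940).

(-6.7788, -3.2940)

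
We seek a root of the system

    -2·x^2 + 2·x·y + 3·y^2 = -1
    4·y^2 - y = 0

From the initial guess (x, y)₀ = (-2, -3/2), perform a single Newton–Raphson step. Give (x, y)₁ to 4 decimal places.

(-1.0500, -0.6923)

At (-2, -3/2): F = (5.7500, 10.5000).
Jacobian J = [[-4·x + 2·y, 2·x + 6·y], [0, 8·y - 1]].
At the point, J = [[5.0000, -13.0000], [0.0000, -13.0000]] (det J = -65.0000).
Solving J·Δ = −F gives Δ = (0.9500, 0.8077).
Then the next iterate is (x, y)₁ = (-1.0500, -0.6923).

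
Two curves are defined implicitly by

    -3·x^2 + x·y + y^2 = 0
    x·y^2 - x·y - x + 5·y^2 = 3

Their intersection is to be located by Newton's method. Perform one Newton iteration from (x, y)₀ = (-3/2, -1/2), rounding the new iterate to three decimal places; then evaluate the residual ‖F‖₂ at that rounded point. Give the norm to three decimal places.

At (-3/2, -1/2): F = (-5.750, -1.375).
Jacobian J = [[-6·x + y, x + 2·y], [y^2 - y - 1, 2·x·y - x + 10·y]].
At the point, J = [[8.500, -2.500], [-0.250, -2.000]] (det J = -17.625).
Solving J·Δ = −F gives Δ = (0.457, -0.745).
Then the next iterate is (x, y)₁ = (-1.043, -1.245).
Re-evaluating at (-1.043, -1.245): F = (-0.41499, 2.87791), so ‖F‖₂ = 2.908.

2.908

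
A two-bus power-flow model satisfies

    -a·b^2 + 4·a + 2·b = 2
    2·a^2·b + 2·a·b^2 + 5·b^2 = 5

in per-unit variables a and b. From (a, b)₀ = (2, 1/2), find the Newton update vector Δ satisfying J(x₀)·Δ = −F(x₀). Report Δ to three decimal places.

At (2, 1/2): F = (6.500, 1.250).
Jacobian J = [[-b^2 + 4, -2·a·b + 2], [4·a·b + 2·b^2, 2·a^2 + 4·a·b + 10·b]].
At the point, J = [[3.750, 0.000], [4.500, 17.000]] (det J = 63.750).
Solving J·Δ = −F gives Δ = (-1.733, 0.385).

(-1.733, 0.385)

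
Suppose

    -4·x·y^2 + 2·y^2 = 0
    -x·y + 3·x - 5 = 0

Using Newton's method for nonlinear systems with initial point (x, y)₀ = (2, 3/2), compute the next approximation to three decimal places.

(2.200, 0.650)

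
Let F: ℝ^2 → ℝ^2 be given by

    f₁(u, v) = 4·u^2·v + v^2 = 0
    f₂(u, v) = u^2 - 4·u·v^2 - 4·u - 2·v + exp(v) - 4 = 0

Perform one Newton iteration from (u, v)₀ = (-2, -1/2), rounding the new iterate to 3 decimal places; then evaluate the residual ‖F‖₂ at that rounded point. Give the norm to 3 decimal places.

At (-2, -1/2): F = (-7.750, 11.60653).
Jacobian J = [[8·u·v, 4·u^2 + 2·v], [2·u - 4·v^2 - 4, -8·u·v + exp(v) - 2]].
At the point, J = [[8.000, 15.000], [-9.000, -9.39347]] (det J = 59.85225).
Solving J·Δ = −F gives Δ = (1.692, -0.386).
Then the next iterate is (u, v)₁ = (-0.308, -0.886).
Re-evaluating at (-0.308, -0.886): F = (0.44880, 0.47828), so ‖F‖₂ = 0.656.

0.656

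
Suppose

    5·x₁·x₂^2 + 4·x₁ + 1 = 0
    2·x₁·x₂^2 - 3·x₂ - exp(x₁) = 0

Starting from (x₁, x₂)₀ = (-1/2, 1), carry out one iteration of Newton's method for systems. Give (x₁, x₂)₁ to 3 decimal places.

(-0.645, 0.038)

At (-1/2, 1): F = (-3.500, -4.60653).
Jacobian J = [[5·x₂^2 + 4, 10·x₁·x₂], [2·x₂^2 - exp(x₁), 4·x₁·x₂ - 3]].
At the point, J = [[9.000, -5.000], [1.39347, -5.000]] (det J = -38.03265).
Solving J·Δ = −F gives Δ = (-0.145, -0.962).
Then the next iterate is (x₁, x₂)₁ = (-0.645, 0.038).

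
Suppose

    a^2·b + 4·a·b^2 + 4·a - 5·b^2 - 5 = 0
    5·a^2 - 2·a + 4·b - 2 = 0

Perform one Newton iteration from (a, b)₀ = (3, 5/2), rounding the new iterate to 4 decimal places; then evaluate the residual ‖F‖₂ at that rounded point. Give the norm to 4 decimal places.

15.5103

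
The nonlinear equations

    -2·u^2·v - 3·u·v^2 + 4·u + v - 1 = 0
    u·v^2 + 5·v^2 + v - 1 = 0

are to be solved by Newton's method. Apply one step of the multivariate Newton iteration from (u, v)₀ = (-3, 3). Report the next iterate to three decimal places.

(-6.165, 3.652)

At (-3, 3): F = (17.000, 20.000).
Jacobian J = [[-4·u·v - 3·v^2 + 4, -2·u^2 - 6·u·v + 1], [v^2, 2·u·v + 10·v + 1]].
At the point, J = [[13.000, 37.000], [9.000, 13.000]] (det J = -164.000).
Solving J·Δ = −F gives Δ = (-3.165, 0.652).
Then the next iterate is (u, v)₁ = (-6.165, 3.652).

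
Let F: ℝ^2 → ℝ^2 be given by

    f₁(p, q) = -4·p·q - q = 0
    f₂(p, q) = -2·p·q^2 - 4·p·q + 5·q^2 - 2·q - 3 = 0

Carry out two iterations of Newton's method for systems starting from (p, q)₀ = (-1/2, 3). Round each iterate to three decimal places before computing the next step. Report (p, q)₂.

At (-1/2, 3): F = (3.000, 51.000).
Jacobian J = [[-4·q, -4·p - 1], [-2·q^2 - 4·q, -4·p·q - 4·p + 10·q - 2]].
At the point, J = [[-12.000, 1.000], [-30.000, 36.000]] (det J = -402.000).
Solving J·Δ = −F gives Δ = (0.142, -1.299).
Then the next iterate is (p, q)₁ = (-0.358, 1.701).
Round to (-0.358, 1.701) and repeat: F = (0.73483, 12.57251), J = [[-6.804, 0.432], [-12.59080, 18.87783]].
Δ = (0.069, -0.620), so (p, q)₂ = (-0.289, 1.081).

(-0.289, 1.081)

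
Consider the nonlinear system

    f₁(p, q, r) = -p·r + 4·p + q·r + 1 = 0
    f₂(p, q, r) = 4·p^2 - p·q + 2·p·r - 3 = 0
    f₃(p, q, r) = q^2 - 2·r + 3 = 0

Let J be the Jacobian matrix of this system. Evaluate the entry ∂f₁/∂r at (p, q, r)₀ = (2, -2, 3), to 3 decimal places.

-4.000

∂f₁/∂r = -p + q.
At (2, -2, 3) this is -4.000.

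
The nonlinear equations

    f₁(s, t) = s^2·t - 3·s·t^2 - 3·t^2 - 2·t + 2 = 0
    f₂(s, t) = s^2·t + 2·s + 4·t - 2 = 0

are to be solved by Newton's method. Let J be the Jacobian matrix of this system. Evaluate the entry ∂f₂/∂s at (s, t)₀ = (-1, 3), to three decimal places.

∂f₂/∂s = 2·s·t + 2.
At (-1, 3) this is -4.000.

-4.000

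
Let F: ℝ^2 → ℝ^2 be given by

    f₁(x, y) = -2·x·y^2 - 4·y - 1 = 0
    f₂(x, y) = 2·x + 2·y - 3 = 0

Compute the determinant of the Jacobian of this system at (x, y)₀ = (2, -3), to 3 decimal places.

-76.000

J = [[-2·y^2, -4·x·y - 4], [2, 2]].
At the point, J = [[-18.000, 20.000], [2.000, 2.000]].
det J = -76.000.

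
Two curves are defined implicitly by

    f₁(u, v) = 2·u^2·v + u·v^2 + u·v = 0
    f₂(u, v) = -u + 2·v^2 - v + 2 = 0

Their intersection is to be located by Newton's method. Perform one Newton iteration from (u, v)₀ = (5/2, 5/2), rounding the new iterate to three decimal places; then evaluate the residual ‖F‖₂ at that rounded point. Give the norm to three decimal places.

15.555

At (5/2, 5/2): F = (53.125, 9.500).
Jacobian J = [[4·u·v + v^2 + v, 2·u^2 + 2·u·v + u], [-1, 4·v - 1]].
At the point, J = [[33.750, 27.500], [-1.000, 9.000]] (det J = 331.250).
Solving J·Δ = −F gives Δ = (-0.655, -1.128).
Then the next iterate is (u, v)₁ = (1.845, 1.372).
Re-evaluating at (1.845, 1.372): F = (15.34498, 2.54777), so ‖F‖₂ = 15.555.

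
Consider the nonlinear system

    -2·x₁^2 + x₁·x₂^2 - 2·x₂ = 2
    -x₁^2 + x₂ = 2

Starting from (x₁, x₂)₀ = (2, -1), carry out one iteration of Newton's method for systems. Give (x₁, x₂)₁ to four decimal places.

(0.4516, -0.1935)

At (2, -1): F = (-6.0000, -7.0000).
Jacobian J = [[-4·x₁ + x₂^2, 2·x₁·x₂ - 2], [-2·x₁, 1]].
At the point, J = [[-7.0000, -6.0000], [-4.0000, 1.0000]] (det J = -31.0000).
Solving J·Δ = −F gives Δ = (-1.5484, 0.8065).
Then the next iterate is (x₁, x₂)₁ = (0.4516, -0.1935).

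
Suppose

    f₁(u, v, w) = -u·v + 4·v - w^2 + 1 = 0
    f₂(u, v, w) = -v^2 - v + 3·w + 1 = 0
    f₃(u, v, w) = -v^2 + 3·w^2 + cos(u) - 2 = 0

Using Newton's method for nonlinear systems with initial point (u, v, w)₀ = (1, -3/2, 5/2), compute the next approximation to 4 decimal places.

At (1, -3/2, 5/2): F = (-9.7500, 7.7500, 15.040302).
Jacobian J = [[-v, -u + 4, -2·w], [0, -2·v - 1, 3], [-sin(u), -2·v, 6·w]].
At the point, J = [[1.5000, 3.0000, -5.0000], [0.0000, 2.0000, 3.0000], [-0.841471, 3.0000, 15.0000]] (det J = 15.512051).
Solving J·Δ = −F gives Δ = (24.7539, -6.3628, 1.6585).
Then the next iterate is (u, v, w)₁ = (25.7539, -7.8628, 4.1585).

(25.7539, -7.8628, 4.1585)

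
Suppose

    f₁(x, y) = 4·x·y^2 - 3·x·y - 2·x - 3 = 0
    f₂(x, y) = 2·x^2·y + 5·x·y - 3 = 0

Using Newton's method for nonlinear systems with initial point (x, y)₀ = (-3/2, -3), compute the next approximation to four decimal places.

At (-3/2, -3): F = (-67.5000, 6.0000).
Jacobian J = [[4·y^2 - 3·y - 2, 8·x·y - 3·x], [4·x·y + 5·y, 2·x^2 + 5·x]].
At the point, J = [[43.0000, 40.5000], [3.0000, -3.0000]] (det J = -250.5000).
Solving J·Δ = −F gives Δ = (-0.1617, 1.8383).
Then the next iterate is (x, y)₁ = (-1.6617, -1.1617).

(-1.6617, -1.1617)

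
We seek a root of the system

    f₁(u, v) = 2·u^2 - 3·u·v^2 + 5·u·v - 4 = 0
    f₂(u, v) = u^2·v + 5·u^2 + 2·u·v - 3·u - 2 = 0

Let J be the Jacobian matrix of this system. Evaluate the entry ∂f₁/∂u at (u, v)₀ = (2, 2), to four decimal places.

6.0000

∂f₁/∂u = 4·u - 3·v^2 + 5·v.
At (2, 2) this is 6.0000.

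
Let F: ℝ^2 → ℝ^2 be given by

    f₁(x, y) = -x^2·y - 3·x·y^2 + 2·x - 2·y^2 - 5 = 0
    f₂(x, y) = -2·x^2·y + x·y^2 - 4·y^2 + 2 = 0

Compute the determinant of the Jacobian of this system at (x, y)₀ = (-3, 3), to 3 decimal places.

J = [[-2·x·y - 3·y^2 + 2, -x^2 - 6·x·y - 4·y], [-4·x·y + y^2, -2·x^2 + 2·x·y - 8·y]].
At the point, J = [[-7.000, 33.000], [45.000, -60.000]].
det J = -1065.000.

-1065.000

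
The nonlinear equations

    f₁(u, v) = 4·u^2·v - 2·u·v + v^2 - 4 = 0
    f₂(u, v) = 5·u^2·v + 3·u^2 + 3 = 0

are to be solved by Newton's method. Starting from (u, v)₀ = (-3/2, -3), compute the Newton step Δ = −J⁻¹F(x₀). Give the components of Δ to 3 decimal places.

(0.798, -0.421)

At (-3/2, -3): F = (-31.000, -24.000).
Jacobian J = [[8·u·v - 2·v, 4·u^2 - 2·u + 2·v], [10·u·v + 6·u, 5·u^2]].
At the point, J = [[42.000, 6.000], [36.000, 11.250]] (det J = 256.500).
Solving J·Δ = −F gives Δ = (0.798, -0.421).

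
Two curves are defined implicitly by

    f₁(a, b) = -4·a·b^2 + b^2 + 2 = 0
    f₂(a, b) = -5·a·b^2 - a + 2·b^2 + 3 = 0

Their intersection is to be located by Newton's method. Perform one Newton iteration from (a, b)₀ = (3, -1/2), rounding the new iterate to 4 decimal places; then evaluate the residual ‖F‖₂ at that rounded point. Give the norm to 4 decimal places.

At (3, -1/2): F = (-0.7500, -3.2500).
Jacobian J = [[-4·b^2, -8·a·b + 2·b], [-5·b^2 - 1, -10·a·b + 4·b]].
At the point, J = [[-1.0000, 11.0000], [-2.2500, 13.0000]] (det J = 11.7500).
Solving J·Δ = −F gives Δ = (-2.2128, -0.1330).
Then the next iterate is (a, b)₁ = (0.7872, -0.6330).
Re-evaluating at (0.7872, -0.6330): F = (1.138999, 1.437066), so ‖F‖₂ = 1.8337.

1.8337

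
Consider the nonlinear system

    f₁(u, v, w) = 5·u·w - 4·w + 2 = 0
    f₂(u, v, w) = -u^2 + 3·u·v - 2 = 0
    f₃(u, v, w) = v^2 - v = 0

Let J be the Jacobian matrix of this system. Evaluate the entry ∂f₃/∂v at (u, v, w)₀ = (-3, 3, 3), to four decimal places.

5.0000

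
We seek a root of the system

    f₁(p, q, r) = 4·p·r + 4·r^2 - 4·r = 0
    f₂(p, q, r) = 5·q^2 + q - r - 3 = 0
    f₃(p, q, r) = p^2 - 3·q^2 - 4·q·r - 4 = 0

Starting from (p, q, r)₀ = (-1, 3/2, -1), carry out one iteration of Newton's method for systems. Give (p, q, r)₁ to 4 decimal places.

(-13.1481, 1.0648, 2.7870)

At (-1, 3/2, -1): F = (12.0000, 10.7500, -3.7500).
Jacobian J = [[4·r, 0, 4·p + 8·r - 4], [0, 10·q + 1, -1], [2·p, -6·q - 4·r, -4·q]].
At the point, J = [[-4.0000, 0.0000, -16.0000], [0.0000, 16.0000, -1.0000], [-2.0000, -5.0000, -6.0000]] (det J = -108.0000).
Solving J·Δ = −F gives Δ = (-12.1481, -0.4352, 3.7870).
Then the next iterate is (p, q, r)₁ = (-13.1481, 1.0648, 2.7870).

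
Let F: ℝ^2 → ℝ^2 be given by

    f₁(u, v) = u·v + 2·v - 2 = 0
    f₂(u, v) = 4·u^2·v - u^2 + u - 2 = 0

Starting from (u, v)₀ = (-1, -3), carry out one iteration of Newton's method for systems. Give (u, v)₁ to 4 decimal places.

(-1.1026, 1.6923)

At (-1, -3): F = (-5.0000, -16.0000).
Jacobian J = [[v, u + 2], [8·u·v - 2·u + 1, 4·u^2]].
At the point, J = [[-3.0000, 1.0000], [27.0000, 4.0000]] (det J = -39.0000).
Solving J·Δ = −F gives Δ = (-0.1026, 4.6923).
Then the next iterate is (u, v)₁ = (-1.1026, 1.6923).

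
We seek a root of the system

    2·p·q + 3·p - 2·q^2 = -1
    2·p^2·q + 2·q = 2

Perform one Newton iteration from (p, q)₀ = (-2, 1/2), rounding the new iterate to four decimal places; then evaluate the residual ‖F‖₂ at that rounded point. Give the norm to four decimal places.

10.6974

At (-2, 1/2): F = (-7.5000, 3.0000).
Jacobian J = [[2·q + 3, 2·p - 4·q], [4·p·q, 2·p^2 + 2]].
At the point, J = [[4.0000, -6.0000], [-4.0000, 10.0000]] (det J = 16.0000).
Solving J·Δ = −F gives Δ = (3.5625, 1.1250).
Then the next iterate is (p, q)₁ = (1.5625, 1.6250).
Re-evaluating at (1.5625, 1.6250): F = (5.484375, 9.184570), so ‖F‖₂ = 10.6974.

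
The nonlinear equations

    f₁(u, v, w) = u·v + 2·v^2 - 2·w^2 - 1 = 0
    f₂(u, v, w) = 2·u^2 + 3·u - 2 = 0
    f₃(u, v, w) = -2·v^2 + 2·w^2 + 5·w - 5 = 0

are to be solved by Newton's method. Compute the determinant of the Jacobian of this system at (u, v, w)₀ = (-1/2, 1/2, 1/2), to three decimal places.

J = [[v, u + 4·v, -4·w], [4·u + 3, 0, 0], [0, -4·v, 4·w + 5]].
At the point, J = [[0.500, 1.500, -2.000], [1.000, 0.000, 0.000], [0.000, -2.000, 7.000]].
det J = -6.500.

-6.500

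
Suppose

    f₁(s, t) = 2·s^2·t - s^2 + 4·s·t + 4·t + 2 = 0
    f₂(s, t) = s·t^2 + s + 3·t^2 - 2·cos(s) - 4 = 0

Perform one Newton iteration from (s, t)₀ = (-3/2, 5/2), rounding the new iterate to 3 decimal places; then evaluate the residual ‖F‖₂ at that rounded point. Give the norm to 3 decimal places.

6.136

At (-3/2, 5/2): F = (6.000, 3.73353).
Jacobian J = [[4·s·t - 2·s + 4·t, 2·s^2 + 4·s + 4], [t^2 + 2·sin(s) + 1, 2·s·t + 6·t]].
At the point, J = [[-2.000, 2.500], [5.25501, 7.500]] (det J = -28.13753).
Solving J·Δ = −F gives Δ = (1.268, -1.386).
Then the next iterate is (s, t)₁ = (-0.232, 1.114).
Re-evaluating at (-0.232, 1.114): F = (5.48830, -2.74334), so ‖F‖₂ = 6.136.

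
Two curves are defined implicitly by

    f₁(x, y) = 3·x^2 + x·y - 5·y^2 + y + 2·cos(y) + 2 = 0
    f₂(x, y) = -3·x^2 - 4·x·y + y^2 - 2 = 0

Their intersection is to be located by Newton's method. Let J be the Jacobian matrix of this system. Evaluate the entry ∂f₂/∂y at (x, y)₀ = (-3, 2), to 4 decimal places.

16.0000

∂f₂/∂y = -4·x + 2·y.
At (-3, 2) this is 16.0000.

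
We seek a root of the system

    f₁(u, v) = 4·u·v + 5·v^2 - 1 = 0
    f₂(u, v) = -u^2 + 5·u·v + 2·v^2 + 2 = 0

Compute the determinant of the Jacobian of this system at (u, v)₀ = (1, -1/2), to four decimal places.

J = [[4·v, 4·u + 10·v], [-2·u + 5·v, 5·u + 4·v]].
At the point, J = [[-2.0000, -1.0000], [-4.5000, 3.0000]].
det J = -10.5000.

-10.5000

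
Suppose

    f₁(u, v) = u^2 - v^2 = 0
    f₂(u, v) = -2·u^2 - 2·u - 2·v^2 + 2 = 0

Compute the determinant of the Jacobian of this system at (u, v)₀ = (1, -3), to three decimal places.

J = [[2·u, -2·v], [-4·u - 2, -4·v]].
At the point, J = [[2.000, 6.000], [-6.000, 12.000]].
det J = 60.000.

60.000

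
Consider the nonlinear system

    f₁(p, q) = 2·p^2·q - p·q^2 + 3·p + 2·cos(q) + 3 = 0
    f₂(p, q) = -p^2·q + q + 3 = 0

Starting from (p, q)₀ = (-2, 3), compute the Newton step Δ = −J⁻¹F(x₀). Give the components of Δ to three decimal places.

At (-2, 3): F = (37.02002, -6.000).
Jacobian J = [[4·p·q - q^2 + 3, 2·p^2 - 2·p·q - 2·sin(q)], [-2·p·q, -p^2 + 1]].
At the point, J = [[-30.000, 19.71776], [12.000, -3.000]] (det J = -146.61312).
Solving J·Δ = −F gives Δ = (0.049, -1.802).

(0.049, -1.802)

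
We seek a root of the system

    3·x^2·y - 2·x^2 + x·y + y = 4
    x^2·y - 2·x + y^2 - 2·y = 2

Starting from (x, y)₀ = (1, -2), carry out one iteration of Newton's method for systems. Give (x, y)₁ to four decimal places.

(0.4167, -0.9000)

At (1, -2): F = (-16.0000, 2.0000).
Jacobian J = [[6·x·y - 4·x + y, 3·x^2 + x + 1], [2·x·y - 2, x^2 + 2·y - 2]].
At the point, J = [[-18.0000, 5.0000], [-6.0000, -5.0000]] (det J = 120.0000).
Solving J·Δ = −F gives Δ = (-0.5833, 1.1000).
Then the next iterate is (x, y)₁ = (0.4167, -0.9000).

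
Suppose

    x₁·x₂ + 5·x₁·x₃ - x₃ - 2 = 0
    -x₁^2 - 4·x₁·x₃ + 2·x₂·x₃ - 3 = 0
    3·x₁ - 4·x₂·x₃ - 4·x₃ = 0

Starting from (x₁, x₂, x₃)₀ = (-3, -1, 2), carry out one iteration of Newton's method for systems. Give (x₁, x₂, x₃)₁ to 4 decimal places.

At (-3, -1, 2): F = (-31.0000, 8.0000, -9.0000).
Jacobian J = [[x₂ + 5·x₃, x₁, 5·x₁ - 1], [-2·x₁ - 4·x₃, 2·x₃, -4·x₁ + 2·x₂], [3, -4·x₃, -4·x₂ - 4]].
At the point, J = [[9.0000, -3.0000, -16.0000], [-2.0000, 4.0000, 10.0000], [3.0000, -8.0000, 0.0000]] (det J = 566.0000).
Solving J·Δ = −F gives Δ = (3.1131, 0.0424, -0.1943).
Then the next iterate is (x₁, x₂, x₃)₁ = (0.1131, -0.9576, 1.8057).

(0.1131, -0.9576, 1.8057)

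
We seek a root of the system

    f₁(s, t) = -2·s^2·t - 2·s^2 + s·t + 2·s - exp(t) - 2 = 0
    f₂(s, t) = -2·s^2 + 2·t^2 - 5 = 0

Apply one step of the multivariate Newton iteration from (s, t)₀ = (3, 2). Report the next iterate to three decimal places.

(1.576, 1.740)

At (3, 2): F = (-51.38906, -15.000).
Jacobian J = [[-4·s·t - 4·s + t + 2, -2·s^2 + s - exp(t)], [-4·s, 4·t]].
At the point, J = [[-32.000, -22.38906], [-12.000, 8.000]] (det J = -524.66867).
Solving J·Δ = −F gives Δ = (-1.424, -0.260).
Then the next iterate is (s, t)₁ = (1.576, 1.740).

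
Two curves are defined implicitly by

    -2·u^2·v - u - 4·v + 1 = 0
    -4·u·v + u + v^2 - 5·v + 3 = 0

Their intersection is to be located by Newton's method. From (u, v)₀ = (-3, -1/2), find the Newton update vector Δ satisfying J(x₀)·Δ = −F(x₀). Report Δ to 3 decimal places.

(-0.771, 0.927)

At (-3, -1/2): F = (15.000, -3.250).
Jacobian J = [[-4·u·v - 1, -2·u^2 - 4], [-4·v + 1, -4·u + 2·v - 5]].
At the point, J = [[-7.000, -22.000], [3.000, 6.000]] (det J = 24.000).
Solving J·Δ = −F gives Δ = (-0.771, 0.927).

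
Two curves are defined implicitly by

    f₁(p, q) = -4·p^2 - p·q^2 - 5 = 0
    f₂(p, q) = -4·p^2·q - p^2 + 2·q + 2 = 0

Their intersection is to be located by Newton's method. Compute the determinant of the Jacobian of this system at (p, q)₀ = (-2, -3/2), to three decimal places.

-312.500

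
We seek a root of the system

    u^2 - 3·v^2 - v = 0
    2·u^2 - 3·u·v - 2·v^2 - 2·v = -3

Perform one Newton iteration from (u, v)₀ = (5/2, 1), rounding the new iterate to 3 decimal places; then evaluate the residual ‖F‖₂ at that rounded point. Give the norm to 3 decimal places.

0.143

At (5/2, 1): F = (2.250, 4.000).
Jacobian J = [[2·u, -6·v - 1], [4·u - 3·v, -3·u - 4·v - 2]].
At the point, J = [[5.000, -7.000], [7.000, -13.500]] (det J = -18.500).
Solving J·Δ = −F gives Δ = (-0.128, 0.230).
Then the next iterate is (u, v)₁ = (2.372, 1.230).
Re-evaluating at (2.372, 1.230): F = (-0.14232, 0.01429), so ‖F‖₂ = 0.143.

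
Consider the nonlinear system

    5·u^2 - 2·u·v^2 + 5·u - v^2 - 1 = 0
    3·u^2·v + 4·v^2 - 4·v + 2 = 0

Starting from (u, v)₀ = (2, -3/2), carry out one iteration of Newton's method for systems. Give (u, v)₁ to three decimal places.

At (2, -3/2): F = (17.750, -1.000).
Jacobian J = [[10·u - 2·v^2 + 5, -4·u·v - 2·v], [6·u·v, 3·u^2 + 8·v - 4]].
At the point, J = [[20.500, 15.000], [-18.000, -4.000]] (det J = 188.000).
Solving J·Δ = −F gives Δ = (0.298, -1.590).
Then the next iterate is (u, v)₁ = (2.298, -3.090).

(2.298, -3.090)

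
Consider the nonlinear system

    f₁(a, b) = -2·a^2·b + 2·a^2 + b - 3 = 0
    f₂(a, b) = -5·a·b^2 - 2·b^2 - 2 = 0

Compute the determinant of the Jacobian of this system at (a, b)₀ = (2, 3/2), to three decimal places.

65.250

J = [[-4·a·b + 4·a, -2·a^2 + 1], [-5·b^2, -10·a·b - 4·b]].
At the point, J = [[-4.000, -7.000], [-11.250, -36.000]].
det J = 65.250.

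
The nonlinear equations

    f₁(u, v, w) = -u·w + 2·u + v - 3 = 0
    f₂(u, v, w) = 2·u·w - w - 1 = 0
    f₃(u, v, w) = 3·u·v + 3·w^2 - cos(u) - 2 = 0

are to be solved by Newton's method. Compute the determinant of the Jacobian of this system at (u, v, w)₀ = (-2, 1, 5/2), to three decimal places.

J = [[-w + 2, 1, -u], [2·w, 0, 2·u - 1], [3·v + sin(u), 3·u, 6·w]].
At the point, J = [[-0.500, 1.000, 2.000], [5.000, 0.000, -5.000], [2.09070, -6.000, 15.000]].
det J = -130.454.

-130.454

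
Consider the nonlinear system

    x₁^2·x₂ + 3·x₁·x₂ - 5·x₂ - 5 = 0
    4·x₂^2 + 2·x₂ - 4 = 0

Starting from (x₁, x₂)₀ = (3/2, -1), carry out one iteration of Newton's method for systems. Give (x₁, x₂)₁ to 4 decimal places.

(0.2778, -1.3333)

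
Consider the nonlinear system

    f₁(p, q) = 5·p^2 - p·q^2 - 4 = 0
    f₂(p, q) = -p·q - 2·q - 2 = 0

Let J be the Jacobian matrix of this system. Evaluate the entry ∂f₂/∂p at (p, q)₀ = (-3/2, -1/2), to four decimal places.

∂f₂/∂p = -q.
At (-3/2, -1/2) this is 0.5000.

0.5000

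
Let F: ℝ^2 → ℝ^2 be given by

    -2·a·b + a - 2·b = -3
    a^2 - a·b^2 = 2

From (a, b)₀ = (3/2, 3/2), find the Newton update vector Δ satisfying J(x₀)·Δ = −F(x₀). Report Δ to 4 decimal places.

At (3/2, 3/2): F = (-3.0000, -3.1250).
Jacobian J = [[-2·b + 1, -2·a - 2], [2·a - b^2, -2·a·b]].
At the point, J = [[-2.0000, -5.0000], [0.7500, -4.5000]] (det J = 12.7500).
Solving J·Δ = −F gives Δ = (0.1667, -0.6667).

(0.1667, -0.6667)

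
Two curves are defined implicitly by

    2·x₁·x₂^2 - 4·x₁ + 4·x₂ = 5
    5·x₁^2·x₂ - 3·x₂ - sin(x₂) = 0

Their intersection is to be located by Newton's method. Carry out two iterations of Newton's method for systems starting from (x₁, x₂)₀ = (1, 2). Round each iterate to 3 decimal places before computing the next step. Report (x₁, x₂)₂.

(0.868, 1.344)

At (1, 2): F = (7.000, 3.09070).
Jacobian J = [[2·x₂^2 - 4, 4·x₁·x₂ + 4], [10·x₁·x₂, 5·x₁^2 - cos(x₂) - 3]].
At the point, J = [[4.000, 12.000], [20.000, 2.41615]] (det J = -230.33541).
Solving J·Δ = −F gives Δ = (-0.088, -0.554).
Then the next iterate is (x₁, x₂)₁ = (0.912, 1.446).
Round to (0.912, 1.446) and repeat: F = (0.94983, 0.68329), J = [[0.18183, 9.27501], [13.18752, 1.03425]].
Δ = (-0.044, -0.102), so (x₁, x₂)₂ = (0.868, 1.344).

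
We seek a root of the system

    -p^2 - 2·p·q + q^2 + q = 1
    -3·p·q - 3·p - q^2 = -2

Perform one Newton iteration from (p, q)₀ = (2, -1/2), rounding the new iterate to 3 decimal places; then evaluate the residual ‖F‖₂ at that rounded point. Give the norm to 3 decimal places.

At (2, -1/2): F = (-3.250, -1.250).
Jacobian J = [[-2·p - 2·q, -2·p + 2·q + 1], [-3·q - 3, -3·p - 2·q]].
At the point, J = [[-3.000, -4.000], [-1.500, -5.000]] (det J = 9.000).
Solving J·Δ = −F gives Δ = (-1.250, 0.125).
Then the next iterate is (p, q)₁ = (0.750, -0.375).
Re-evaluating at (0.750, -0.375): F = (-1.23438, 0.45312), so ‖F‖₂ = 1.315.

1.315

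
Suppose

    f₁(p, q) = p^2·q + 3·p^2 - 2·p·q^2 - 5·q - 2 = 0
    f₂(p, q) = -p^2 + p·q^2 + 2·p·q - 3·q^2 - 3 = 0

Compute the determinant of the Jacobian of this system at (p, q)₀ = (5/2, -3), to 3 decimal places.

-81.500

J = [[2·p·q + 6·p - 2·q^2, p^2 - 4·p·q - 5], [-2·p + q^2 + 2·q, 2·p·q + 2·p - 6·q]].
At the point, J = [[-18.000, 31.250], [-2.000, 8.000]].
det J = -81.500.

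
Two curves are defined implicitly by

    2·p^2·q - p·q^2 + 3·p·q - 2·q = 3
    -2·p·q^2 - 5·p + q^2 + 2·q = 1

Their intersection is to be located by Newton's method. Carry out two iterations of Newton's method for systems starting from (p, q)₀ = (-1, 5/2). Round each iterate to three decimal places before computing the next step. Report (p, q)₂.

At (-1, 5/2): F = (-4.250, 27.750).
Jacobian J = [[4·p·q - q^2 + 3·q, 2·p^2 - 2·p·q + 3·p - 2], [-2·q^2 - 5, -4·p·q + 2·q + 2]].
At the point, J = [[-8.750, 2.000], [-17.500, 17.000]] (det J = -113.750).
Solving J·Δ = −F gives Δ = (-1.123, -2.788).
Then the next iterate is (p, q)₁ = (-2.123, -0.288).
Round to (-2.123, -0.288) and repeat: F = (-3.00974, 9.47412), J = [[1.49875, -0.57759], [-5.16589, -1.02170]].
Δ = (1.893, -0.299), so (p, q)₂ = (-0.230, -0.587).

(-0.230, -0.587)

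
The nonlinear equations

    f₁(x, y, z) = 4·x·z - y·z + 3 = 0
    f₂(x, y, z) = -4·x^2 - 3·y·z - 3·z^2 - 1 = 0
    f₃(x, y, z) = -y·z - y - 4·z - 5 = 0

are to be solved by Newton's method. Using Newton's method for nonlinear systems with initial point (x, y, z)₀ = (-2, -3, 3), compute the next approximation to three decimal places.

(0.404, -5.462, 7.846)

At (-2, -3, 3): F = (-12.000, -17.000, -5.000).
Jacobian J = [[4·z, -z, 4·x - y], [-8·x, -3·z, -3·y - 6·z], [0, -z - 1, -y - 4]].
At the point, J = [[12.000, -3.000, -5.000], [16.000, -9.000, -9.000], [0.000, -4.000, -1.000]] (det J = -52.000).
Solving J·Δ = −F gives Δ = (2.404, -2.462, 4.846).
Then the next iterate is (x, y, z)₁ = (0.404, -5.462, 7.846).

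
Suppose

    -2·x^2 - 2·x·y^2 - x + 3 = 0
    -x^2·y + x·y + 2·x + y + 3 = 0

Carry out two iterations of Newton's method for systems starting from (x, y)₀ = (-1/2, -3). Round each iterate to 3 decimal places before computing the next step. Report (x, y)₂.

(0.432, -2.829)

At (-1/2, -3): F = (12.000, 1.250).
Jacobian J = [[-4·x - 2·y^2 - 1, -4·x·y], [-2·x·y + y + 2, -x^2 + x + 1]].
At the point, J = [[-17.000, -6.000], [-4.000, 0.250]] (det J = -28.250).
Solving J·Δ = −F gives Δ = (0.372, 0.947).
Then the next iterate is (x, y)₁ = (-0.128, -2.053).
Round to (-0.128, -2.053) and repeat: F = (4.17422, 0.98742), J = [[-8.91762, -1.05114], [-0.57857, 0.85562]].
Δ = (0.560, -0.776), so (x, y)₂ = (0.432, -2.829).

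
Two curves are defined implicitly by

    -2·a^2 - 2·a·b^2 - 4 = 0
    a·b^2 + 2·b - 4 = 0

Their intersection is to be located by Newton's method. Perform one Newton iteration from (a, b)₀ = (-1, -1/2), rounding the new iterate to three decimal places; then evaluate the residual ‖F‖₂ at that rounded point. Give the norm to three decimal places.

11.416

At (-1, -1/2): F = (-5.500, -5.250).
Jacobian J = [[-4·a - 2·b^2, -4·a·b], [b^2, 2·a·b + 2]].
At the point, J = [[3.500, -2.000], [0.250, 3.000]] (det J = 11.000).
Solving J·Δ = −F gives Δ = (2.455, 1.545).
Then the next iterate is (a, b)₁ = (1.455, 1.045).
Re-evaluating at (1.455, 1.045): F = (-11.41184, -0.32110), so ‖F‖₂ = 11.416.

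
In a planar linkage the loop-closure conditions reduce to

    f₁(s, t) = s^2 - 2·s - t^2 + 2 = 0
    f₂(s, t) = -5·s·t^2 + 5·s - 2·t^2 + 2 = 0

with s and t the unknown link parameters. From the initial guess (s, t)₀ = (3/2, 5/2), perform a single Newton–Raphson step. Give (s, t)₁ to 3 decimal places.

(1.434, 1.487)

At (3/2, 5/2): F = (-5.000, -49.875).
Jacobian J = [[2·s - 2, -2·t], [-5·t^2 + 5, -10·s·t - 4·t]].
At the point, J = [[1.000, -5.000], [-26.250, -47.500]] (det J = -178.750).
Solving J·Δ = −F gives Δ = (-0.066, -1.013).
Then the next iterate is (s, t)₁ = (1.434, 1.487).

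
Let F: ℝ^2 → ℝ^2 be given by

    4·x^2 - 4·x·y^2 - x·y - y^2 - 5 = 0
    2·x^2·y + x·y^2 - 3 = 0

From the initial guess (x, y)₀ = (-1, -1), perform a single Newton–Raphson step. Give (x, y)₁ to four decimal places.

At (-1, -1): F = (1.0000, -6.0000).
Jacobian J = [[8·x - 4·y^2 - y, -8·x·y - x - 2·y], [4·x·y + y^2, 2·x^2 + 2·x·y]].
At the point, J = [[-11.0000, -5.0000], [5.0000, 4.0000]] (det J = -19.0000).
Solving J·Δ = −F gives Δ = (-1.3684, 3.2105).
Then the next iterate is (x, y)₁ = (-2.3684, 2.2105).

(-2.3684, 2.2105)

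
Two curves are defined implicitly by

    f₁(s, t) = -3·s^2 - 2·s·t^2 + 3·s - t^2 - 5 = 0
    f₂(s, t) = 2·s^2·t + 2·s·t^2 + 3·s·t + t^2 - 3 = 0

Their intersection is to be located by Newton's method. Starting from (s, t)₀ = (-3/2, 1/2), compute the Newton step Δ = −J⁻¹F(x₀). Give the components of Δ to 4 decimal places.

(1.8333, -2.6667)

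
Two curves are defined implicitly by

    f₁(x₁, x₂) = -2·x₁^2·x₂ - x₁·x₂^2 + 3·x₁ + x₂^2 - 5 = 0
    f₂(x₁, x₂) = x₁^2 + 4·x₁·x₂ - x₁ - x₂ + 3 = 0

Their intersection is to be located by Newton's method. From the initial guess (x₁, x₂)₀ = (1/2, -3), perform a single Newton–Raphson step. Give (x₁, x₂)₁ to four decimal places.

(0.5387, -2.2857)

At (1/2, -3): F = (2.5000, -0.2500).
Jacobian J = [[-4·x₁·x₂ - x₂^2 + 3, -2·x₁^2 - 2·x₁·x₂ + 2·x₂], [2·x₁ + 4·x₂ - 1, 4·x₁ - 1]].
At the point, J = [[0.0000, -3.5000], [-12.0000, 1.0000]] (det J = -42.0000).
Solving J·Δ = −F gives Δ = (0.0387, 0.7143).
Then the next iterate is (x₁, x₂)₁ = (0.5387, -2.2857).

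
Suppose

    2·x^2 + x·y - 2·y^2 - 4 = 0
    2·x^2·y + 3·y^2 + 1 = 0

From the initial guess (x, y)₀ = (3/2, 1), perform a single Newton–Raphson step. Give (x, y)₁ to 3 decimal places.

(1.260, 0.328)

At (3/2, 1): F = (0.000, 8.500).
Jacobian J = [[4·x + y, x - 4·y], [4·x·y, 2·x^2 + 6·y]].
At the point, J = [[7.000, -2.500], [6.000, 10.500]] (det J = 88.500).
Solving J·Δ = −F gives Δ = (-0.240, -0.672).
Then the next iterate is (x, y)₁ = (1.260, 0.328).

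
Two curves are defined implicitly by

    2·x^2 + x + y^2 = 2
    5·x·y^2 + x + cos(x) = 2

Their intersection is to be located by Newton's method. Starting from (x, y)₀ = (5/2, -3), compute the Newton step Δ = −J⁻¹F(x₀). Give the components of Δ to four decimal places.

(-1.7677, 0.4259)

At (5/2, -3): F = (22.0000, 112.198856).
Jacobian J = [[4·x + 1, 2·y], [5·y^2 - sin(x) + 1, 10·x·y]].
At the point, J = [[11.0000, -6.0000], [45.401528, -75.0000]] (det J = -552.590833).
Solving J·Δ = −F gives Δ = (-1.7677, 0.4259).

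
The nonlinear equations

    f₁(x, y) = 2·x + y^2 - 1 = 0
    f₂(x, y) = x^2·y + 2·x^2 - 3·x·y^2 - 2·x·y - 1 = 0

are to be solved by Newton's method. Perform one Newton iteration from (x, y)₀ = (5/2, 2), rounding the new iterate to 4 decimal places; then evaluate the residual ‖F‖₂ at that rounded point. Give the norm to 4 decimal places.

2.4094

At (5/2, 2): F = (8.0000, -16.0000).
Jacobian J = [[2, 2·y], [2·x·y + 4·x - 3·y^2 - 2·y, x^2 - 6·x·y - 2·x]].
At the point, J = [[2.0000, 4.0000], [4.0000, -28.7500]] (det J = -73.5000).
Solving J·Δ = −F gives Δ = (-2.2585, -0.8707).
Then the next iterate is (x, y)₁ = (0.2415, 1.1293).
Re-evaluating at (0.2415, 1.1293): F = (0.758318, -2.286912), so ‖F‖₂ = 2.4094.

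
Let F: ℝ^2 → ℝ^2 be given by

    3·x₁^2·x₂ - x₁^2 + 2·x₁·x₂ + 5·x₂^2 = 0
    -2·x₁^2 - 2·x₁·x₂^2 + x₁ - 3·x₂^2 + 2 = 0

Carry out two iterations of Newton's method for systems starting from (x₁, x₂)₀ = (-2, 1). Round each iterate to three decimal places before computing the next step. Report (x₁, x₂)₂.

At (-2, 1): F = (9.000, -7.000).
Jacobian J = [[6·x₁·x₂ - 2·x₁ + 2·x₂, 3·x₁^2 + 2·x₁ + 10·x₂], [-4·x₁ - 2·x₂^2 + 1, -4·x₁·x₂ - 6·x₂]].
At the point, J = [[-6.000, 18.000], [7.000, 2.000]] (det J = -138.000).
Solving J·Δ = −F gives Δ = (1.043, -0.152).
Then the next iterate is (x₁, x₂)₁ = (-0.957, 0.848).
Round to (-0.957, 0.848) and repeat: F = (3.38652, -1.56964), J = [[-1.25922, 9.31355], [3.38979, -1.84186]].
Δ = (0.287, -0.325), so (x₁, x₂)₂ = (-0.670, 0.523).

(-0.670, 0.523)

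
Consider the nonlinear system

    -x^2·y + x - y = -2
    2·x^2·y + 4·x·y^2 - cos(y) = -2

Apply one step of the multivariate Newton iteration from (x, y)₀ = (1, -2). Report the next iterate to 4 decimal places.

At (1, -2): F = (7.0000, 14.416147).
Jacobian J = [[-2·x·y + 1, -x^2 - 1], [4·x·y + 4·y^2, 2·x^2 + 8·x·y + sin(y)]].
At the point, J = [[5.0000, -2.0000], [8.0000, -14.909297]] (det J = -58.546487).
Solving J·Δ = −F gives Δ = (-1.2901, 0.2747).
Then the next iterate is (x, y)₁ = (-0.2901, -1.7253).

(-0.2901, -1.7253)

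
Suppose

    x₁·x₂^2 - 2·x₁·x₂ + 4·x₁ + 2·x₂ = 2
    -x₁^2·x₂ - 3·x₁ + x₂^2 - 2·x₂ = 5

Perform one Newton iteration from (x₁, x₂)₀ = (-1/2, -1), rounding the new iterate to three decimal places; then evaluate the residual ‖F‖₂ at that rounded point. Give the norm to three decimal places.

37.220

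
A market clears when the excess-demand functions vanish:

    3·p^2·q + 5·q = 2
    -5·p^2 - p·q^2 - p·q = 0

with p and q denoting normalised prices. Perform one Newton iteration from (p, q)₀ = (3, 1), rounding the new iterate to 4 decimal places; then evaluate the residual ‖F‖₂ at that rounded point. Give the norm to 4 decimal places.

15.3031

At (3, 1): F = (30.0000, -51.0000).
Jacobian J = [[6·p·q, 3·p^2 + 5], [-10·p - q^2 - q, -2·p·q - p]].
At the point, J = [[18.0000, 32.0000], [-32.0000, -9.0000]] (det J = 862.0000).
Solving J·Δ = −F gives Δ = (-1.5800, -0.0487).
Then the next iterate is (p, q)₁ = (1.4200, 0.9513).
Re-evaluating at (1.4200, 0.9513): F = (8.511104, -12.717906), so ‖F‖₂ = 15.3031.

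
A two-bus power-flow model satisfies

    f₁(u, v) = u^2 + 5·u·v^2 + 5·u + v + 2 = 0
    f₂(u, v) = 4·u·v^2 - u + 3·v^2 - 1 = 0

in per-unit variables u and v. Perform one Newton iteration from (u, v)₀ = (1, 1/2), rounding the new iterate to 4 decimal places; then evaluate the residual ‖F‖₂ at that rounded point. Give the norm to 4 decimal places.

1.2533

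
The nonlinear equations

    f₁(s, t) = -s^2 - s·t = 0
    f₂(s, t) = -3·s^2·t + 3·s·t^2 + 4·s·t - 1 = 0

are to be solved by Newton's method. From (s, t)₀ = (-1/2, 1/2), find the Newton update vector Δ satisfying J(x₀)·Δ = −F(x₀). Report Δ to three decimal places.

At (-1/2, 1/2): F = (0.000, -2.750).
Jacobian J = [[-2·s - t, -s], [-6·s·t + 3·t^2 + 4·t, -3·s^2 + 6·s·t + 4·s]].
At the point, J = [[0.500, 0.500], [4.250, -4.250]] (det J = -4.250).
Solving J·Δ = −F gives Δ = (0.324, -0.324).

(0.324, -0.324)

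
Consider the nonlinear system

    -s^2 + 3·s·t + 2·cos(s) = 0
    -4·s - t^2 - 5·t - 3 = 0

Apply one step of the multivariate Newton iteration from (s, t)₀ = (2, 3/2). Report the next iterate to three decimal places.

At (2, 3/2): F = (4.16771, -20.750).
Jacobian J = [[-2·s + 3·t - 2·sin(s), 3·s], [-4, -2·t - 5]].
At the point, J = [[-1.31859, 6.000], [-4.000, -8.000]] (det J = 34.54876).
Solving J·Δ = −F gives Δ = (-2.639, -1.274).
Then the next iterate is (s, t)₁ = (-0.639, 0.226).

(-0.639, 0.226)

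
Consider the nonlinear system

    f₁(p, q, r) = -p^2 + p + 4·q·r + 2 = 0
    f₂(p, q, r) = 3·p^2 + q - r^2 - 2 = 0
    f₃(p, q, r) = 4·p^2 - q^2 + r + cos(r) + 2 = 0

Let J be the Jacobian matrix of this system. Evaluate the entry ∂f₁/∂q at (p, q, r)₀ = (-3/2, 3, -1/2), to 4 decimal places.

-2.0000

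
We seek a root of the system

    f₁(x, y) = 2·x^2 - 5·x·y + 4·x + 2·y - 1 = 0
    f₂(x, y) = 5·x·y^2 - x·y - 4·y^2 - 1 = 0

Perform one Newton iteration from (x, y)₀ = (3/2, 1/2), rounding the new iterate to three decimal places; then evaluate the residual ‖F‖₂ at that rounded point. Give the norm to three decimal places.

1.907

At (3/2, 1/2): F = (6.750, -0.875).
Jacobian J = [[4·x - 5·y + 4, -5·x + 2], [5·y^2 - y, 10·x·y - x - 8·y]].
At the point, J = [[7.500, -5.500], [0.750, 2.000]] (det J = 19.125).
Solving J·Δ = −F gives Δ = (-0.454, 0.608).
Then the next iterate is (x, y)₁ = (1.046, 1.108).
Re-evaluating at (1.046, 1.108): F = (1.79339, -0.64894), so ‖F‖₂ = 1.907.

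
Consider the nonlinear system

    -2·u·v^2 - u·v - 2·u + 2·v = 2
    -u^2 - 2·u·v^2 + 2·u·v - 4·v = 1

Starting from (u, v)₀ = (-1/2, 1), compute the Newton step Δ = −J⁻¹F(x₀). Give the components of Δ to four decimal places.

At (-1/2, 1): F = (2.5000, -5.2500).
Jacobian J = [[-2·v^2 - v - 2, -4·u·v - u + 2], [-2·u - 2·v^2 + 2·v, -4·u·v + 2·u - 4]].
At the point, J = [[-5.0000, 4.5000], [1.0000, -3.0000]] (det J = 10.5000).
Solving J·Δ = −F gives Δ = (-1.5357, -2.2619).

(-1.5357, -2.2619)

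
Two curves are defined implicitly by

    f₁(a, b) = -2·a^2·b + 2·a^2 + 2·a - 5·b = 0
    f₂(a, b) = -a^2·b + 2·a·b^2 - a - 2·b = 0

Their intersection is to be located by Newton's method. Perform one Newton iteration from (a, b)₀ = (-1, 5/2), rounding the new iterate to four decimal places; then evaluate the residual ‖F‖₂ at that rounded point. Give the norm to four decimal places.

At (-1, 5/2): F = (-17.5000, -19.0000).
Jacobian J = [[-4·a·b + 4·a + 2, -2·a^2 - 5], [-2·a·b + 2·b^2 - 1, -a^2 + 4·a·b - 2]].
At the point, J = [[8.0000, -7.0000], [16.5000, -13.0000]] (det J = 11.5000).
Solving J·Δ = −F gives Δ = (-8.2174, -11.8913).
Then the next iterate is (a, b)₁ = (-9.2174, -9.3913).
Re-evaluating at (-9.2174, -9.3913): F = (1794.221013, -799.995934), so ‖F‖₂ = 1964.4904.

1964.4904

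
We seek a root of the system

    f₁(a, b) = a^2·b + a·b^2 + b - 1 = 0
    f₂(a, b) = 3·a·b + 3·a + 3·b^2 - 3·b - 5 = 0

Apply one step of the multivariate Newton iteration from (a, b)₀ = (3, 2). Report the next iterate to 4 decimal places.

(3.6444, 0.1222)

At (3, 2): F = (31.0000, 28.0000).
Jacobian J = [[2·a·b + b^2, a^2 + 2·a·b + 1], [3·b + 3, 3·a + 6·b - 3]].
At the point, J = [[16.0000, 22.0000], [9.0000, 18.0000]] (det J = 90.0000).
Solving J·Δ = −F gives Δ = (0.6444, -1.8778).
Then the next iterate is (a, b)₁ = (3.6444, 0.1222).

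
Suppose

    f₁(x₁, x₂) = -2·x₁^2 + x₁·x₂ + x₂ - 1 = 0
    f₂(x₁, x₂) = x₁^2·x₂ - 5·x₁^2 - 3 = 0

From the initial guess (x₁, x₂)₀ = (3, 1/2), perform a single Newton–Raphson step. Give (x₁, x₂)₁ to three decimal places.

(-1.667, -8.667)

At (3, 1/2): F = (-17.000, -43.500).
Jacobian J = [[-4·x₁ + x₂, x₁ + 1], [2·x₁·x₂ - 10·x₁, x₁^2]].
At the point, J = [[-11.500, 4.000], [-27.000, 9.000]] (det J = 4.500).
Solving J·Δ = −F gives Δ = (-4.667, -9.167).
Then the next iterate is (x₁, x₂)₁ = (-1.667, -8.667).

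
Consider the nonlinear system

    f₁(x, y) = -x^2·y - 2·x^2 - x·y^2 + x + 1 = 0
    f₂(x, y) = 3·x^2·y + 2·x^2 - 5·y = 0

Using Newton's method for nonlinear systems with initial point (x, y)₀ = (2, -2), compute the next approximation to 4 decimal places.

(2.2558, -0.5581)

At (2, -2): F = (-5.0000, -6.0000).
Jacobian J = [[-2·x·y - 4·x - y^2 + 1, -x^2 - 2·x·y], [6·x·y + 4·x, 3·x^2 - 5]].
At the point, J = [[-3.0000, 4.0000], [-16.0000, 7.0000]] (det J = 43.0000).
Solving J·Δ = −F gives Δ = (0.2558, 1.4419).
Then the next iterate is (x, y)₁ = (2.2558, -0.5581).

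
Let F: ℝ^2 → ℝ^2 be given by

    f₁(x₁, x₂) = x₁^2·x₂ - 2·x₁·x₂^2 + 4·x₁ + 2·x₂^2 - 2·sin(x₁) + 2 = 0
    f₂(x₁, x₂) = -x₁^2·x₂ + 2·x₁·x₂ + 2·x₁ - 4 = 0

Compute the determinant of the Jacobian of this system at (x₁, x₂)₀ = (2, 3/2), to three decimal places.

-2.000

J = [[2·x₁·x₂ - 2·x₂^2 - 2·cos(x₁) + 4, x₁^2 - 4·x₁·x₂ + 4·x₂], [-2·x₁·x₂ + 2·x₂ + 2, -x₁^2 + 2·x₁]].
At the point, J = [[6.33229, -2.000], [-1.000, 0.000]].
det J = -2.000.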